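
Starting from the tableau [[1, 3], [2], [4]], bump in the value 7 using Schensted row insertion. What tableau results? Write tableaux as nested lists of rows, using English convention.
[[1, 3, 7], [2], [4]]

7 is larger than every entry of row 1, so it is appended to row 1. The new tableau is [[1, 3, 7], [2], [4]].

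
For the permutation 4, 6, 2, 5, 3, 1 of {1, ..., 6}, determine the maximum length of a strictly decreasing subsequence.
4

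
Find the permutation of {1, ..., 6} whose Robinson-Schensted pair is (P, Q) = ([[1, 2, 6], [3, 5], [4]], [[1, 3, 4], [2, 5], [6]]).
Reverse the RSK construction: for i from n down to 1, find the cell of Q containing i, remove the entry at that cell from P, and reverse-bump it up through P; the value ejected from row 1 is w(i).

Step i=6: Q has 6 at row 3, column 1; remove 4 from row 3 of P and reverse-bump: 4 enters row 2 and ejects 3; 3 enters row 1 and ejects 2. So w(6) = 2. P is now [[1, 3, 6], [4, 5]].
Step i=5: Q has 5 at row 2, column 2; remove 5 from row 2 of P and reverse-bump: 5 enters row 1 and ejects 3. So w(5) = 3. P is now [[1, 5, 6], [4]].
Step i=4: Q has 4 at row 1, column 3; remove that cell from P, ejecting 6. So w(4) = 6. P is now [[1, 5], [4]].
Step i=3: Q has 3 at row 1, column 2; remove that cell from P, ejecting 5. So w(3) = 5. P is now [[1], [4]].
Step i=2: Q has 2 at row 2, column 1; remove 4 from row 2 of P and reverse-bump: 4 enters row 1 and ejects 1. So w(2) = 1. P is now [[4]].
Step i=1: Q has 1 at row 1, column 1; remove that cell from P, ejecting 4. So w(1) = 4. P is now [].

So w = 4 1 5 6 3 2.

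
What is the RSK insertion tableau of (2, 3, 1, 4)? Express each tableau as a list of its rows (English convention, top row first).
Insert 2: appended to row 1. P = [[2]].
Insert 3: appended to row 1. P = [[2, 3]].
Insert 1: 1 bumps 2 from row 1; 2 starts row 2. P = [[1, 3], [2]].
Insert 4: appended to row 1. P = [[1, 3, 4], [2]].

So P = [[1, 3, 4], [2]].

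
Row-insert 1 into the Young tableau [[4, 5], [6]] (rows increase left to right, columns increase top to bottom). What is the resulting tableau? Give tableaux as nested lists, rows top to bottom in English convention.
[[1, 5], [4], [6]]

In row 1, 1 replaces 4 (the leftmost entry greater than 1); 4 is bumped to row 2. In row 2, 4 replaces 6 (the leftmost entry greater than 4); 6 is bumped to row 3. 6 starts a new row 3. The new tableau is [[1, 5], [4], [6]].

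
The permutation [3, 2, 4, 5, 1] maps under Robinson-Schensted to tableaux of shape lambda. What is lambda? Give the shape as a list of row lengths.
RSK row insertion gives P = [[1, 4, 5], [2], [3]], which has shape [3, 1, 1].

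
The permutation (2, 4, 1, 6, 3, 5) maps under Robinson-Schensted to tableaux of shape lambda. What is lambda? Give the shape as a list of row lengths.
Row-insert each entry into an empty tableau.

After inserting 2: P = [[2]].
After inserting 4: P = [[2, 4]].
After inserting 1: P = [[1, 4], [2]].
After inserting 6: P = [[1, 4, 6], [2]].
After inserting 3: P = [[1, 3, 6], [2, 4]].
After inserting 5: P = [[1, 3, 5], [2, 4, 6]].

The final insertion tableau P = [[1, 3, 5], [2, 4, 6]] has shape [3, 3].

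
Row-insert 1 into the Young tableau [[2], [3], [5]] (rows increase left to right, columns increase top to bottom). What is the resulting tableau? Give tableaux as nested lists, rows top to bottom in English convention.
In row 1, 1 replaces 2 (the leftmost entry greater than 1); 2 is bumped to row 2. In row 2, 2 replaces 3 (the leftmost entry greater than 2); 3 is bumped to row 3. In row 3, 3 replaces 5 (the leftmost entry greater than 3); 5 is bumped to row 4. 5 starts a new row 4. The new tableau is [[1], [2], [3], [5]].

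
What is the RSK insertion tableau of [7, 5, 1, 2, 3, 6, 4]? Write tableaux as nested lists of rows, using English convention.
P = [[1, 2, 3, 4], [5, 6], [7]]

After inserting 7: P = [[7]].
After inserting 5: P = [[5], [7]].
After inserting 1: P = [[1], [5], [7]].
After inserting 2: P = [[1, 2], [5], [7]].
After inserting 3: P = [[1, 2, 3], [5], [7]].
After inserting 6: P = [[1, 2, 3, 6], [5], [7]].
After inserting 4: P = [[1, 2, 3, 4], [5, 6], [7]].

So P = [[1, 2, 3, 4], [5, 6], [7]].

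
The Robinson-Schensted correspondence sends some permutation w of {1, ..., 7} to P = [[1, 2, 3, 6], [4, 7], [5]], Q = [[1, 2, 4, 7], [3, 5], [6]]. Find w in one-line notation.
Reverse the RSK construction: for i from n down to 1, find the cell of Q containing i, remove the entry at that cell from P, and reverse-bump it up through P; the value ejected from row 1 is w(i).

Step i=7: Q has 7 at row 1, column 4; remove that cell from P, ejecting 6. So w(7) = 6. P is now [[1, 2, 3], [4, 7], [5]].
Step i=6: Q has 6 at row 3, column 1; remove 5 from row 3 of P and reverse-bump: 5 enters row 2 and ejects 4; 4 enters row 1 and ejects 3. So w(6) = 3. P is now [[1, 2, 4], [5, 7]].
Step i=5: Q has 5 at row 2, column 2; remove 7 from row 2 of P and reverse-bump: 7 enters row 1 and ejects 4. So w(5) = 4. P is now [[1, 2, 7], [5]].
Step i=4: Q has 4 at row 1, column 3; remove that cell from P, ejecting 7. So w(4) = 7. P is now [[1, 2], [5]].
Step i=3: Q has 3 at row 2, column 1; remove 5 from row 2 of P and reverse-bump: 5 enters row 1 and ejects 2. So w(3) = 2. P is now [[1, 5]].
Step i=2: Q has 2 at row 1, column 2; remove that cell from P, ejecting 5. So w(2) = 5. P is now [[1]].
Step i=1: Q has 1 at row 1, column 1; remove that cell from P, ejecting 1. So w(1) = 1. P is now [].

So w = 1 5 2 7 4 3 6.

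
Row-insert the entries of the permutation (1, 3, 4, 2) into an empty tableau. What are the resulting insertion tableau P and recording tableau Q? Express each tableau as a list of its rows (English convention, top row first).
Insert each entry of the permutation into P by Schensted row insertion, recording in Q the position of each new cell.

Insert 1: appended to row 1. P = [[1]].
Insert 3: appended to row 1. P = [[1, 3]].
Insert 4: appended to row 1. P = [[1, 3, 4]].
Insert 2: 2 bumps 3 from row 1; 3 starts row 2. P = [[1, 2, 4], [3]].

So P = [[1, 2, 4], [3]], Q = [[1, 2, 3], [4]].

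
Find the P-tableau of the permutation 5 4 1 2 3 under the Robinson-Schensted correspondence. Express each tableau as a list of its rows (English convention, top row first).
Insert 5: appended to row 1. P = [[5]].
Insert 4: 4 bumps 5 from row 1; 5 starts row 2. P = [[4], [5]].
Insert 1: 1 bumps 4 from row 1; 4 bumps 5 from row 2; 5 starts row 3. P = [[1], [4], [5]].
Insert 2: appended to row 1. P = [[1, 2], [4], [5]].
Insert 3: appended to row 1. P = [[1, 2, 3], [4], [5]].

So P = [[1, 2, 3], [4], [5]].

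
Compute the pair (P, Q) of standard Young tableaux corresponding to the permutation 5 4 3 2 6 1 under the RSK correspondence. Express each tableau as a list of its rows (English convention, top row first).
Insert each entry of the permutation into P by Schensted row insertion, recording in Q the position of each new cell.

After inserting 5: P = [[5]].
After inserting 4: P = [[4], [5]].
After inserting 3: P = [[3], [4], [5]].
After inserting 2: P = [[2], [3], [4], [5]].
After inserting 6: P = [[2, 6], [3], [4], [5]].
After inserting 1: P = [[1, 6], [2], [3], [4], [5]].

So P = [[1, 6], [2], [3], [4], [5]], Q = [[1, 5], [2], [3], [4], [6]].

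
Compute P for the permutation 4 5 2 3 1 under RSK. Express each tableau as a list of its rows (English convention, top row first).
After inserting 4: P = [[4]].
After inserting 5: P = [[4, 5]].
After inserting 2: P = [[2, 5], [4]].
After inserting 3: P = [[2, 3], [4, 5]].
After inserting 1: P = [[1, 3], [2, 5], [4]].

So P = [[1, 3], [2, 5], [4]].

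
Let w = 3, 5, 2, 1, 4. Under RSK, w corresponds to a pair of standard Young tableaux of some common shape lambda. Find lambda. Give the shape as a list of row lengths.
Row-insert each entry into an empty tableau.

After inserting 3: P = [[3]].
After inserting 5: P = [[3, 5]].
After inserting 2: P = [[2, 5], [3]].
After inserting 1: P = [[1, 5], [2], [3]].
After inserting 4: P = [[1, 4], [2, 5], [3]].

The final insertion tableau P = [[1, 4], [2, 5], [3]] has shape [2, 2, 1].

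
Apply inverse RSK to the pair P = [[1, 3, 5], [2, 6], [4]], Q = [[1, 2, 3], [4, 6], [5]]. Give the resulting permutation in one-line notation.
Reverse the RSK construction: for i from n down to 1, find the cell of Q containing i, remove the entry at that cell from P, and reverse-bump it up through P; the value ejected from row 1 is w(i).

Step i=6: Q has 6 at row 2, column 2; remove 6 from row 2 of P and reverse-bump: 6 enters row 1 and ejects 5. So w(6) = 5. P is now [[1, 3, 6], [2], [4]].
Step i=5: Q has 5 at row 3, column 1; remove 4 from row 3 of P and reverse-bump: 4 enters row 2 and ejects 2; 2 enters row 1 and ejects 1. So w(5) = 1. P is now [[2, 3, 6], [4]].
Step i=4: Q has 4 at row 2, column 1; remove 4 from row 2 of P and reverse-bump: 4 enters row 1 and ejects 3. So w(4) = 3. P is now [[2, 4, 6]].
Step i=3: Q has 3 at row 1, column 3; remove that cell from P, ejecting 6. So w(3) = 6. P is now [[2, 4]].
Step i=2: Q has 2 at row 1, column 2; remove that cell from P, ejecting 4. So w(2) = 4. P is now [[2]].
Step i=1: Q has 1 at row 1, column 1; remove that cell from P, ejecting 2. So w(1) = 2. P is now [].

So w = 2 4 6 3 1 5.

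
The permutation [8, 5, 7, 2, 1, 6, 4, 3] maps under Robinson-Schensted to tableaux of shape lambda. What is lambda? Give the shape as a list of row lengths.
[2, 2, 2, 1, 1]

Row-insert each entry into an empty tableau.

After inserting 8: P = [[8]].
After inserting 5: P = [[5], [8]].
After inserting 7: P = [[5, 7], [8]].
After inserting 2: P = [[2, 7], [5], [8]].
After inserting 1: P = [[1, 7], [2], [5], [8]].
After inserting 6: P = [[1, 6], [2, 7], [5], [8]].
After inserting 4: P = [[1, 4], [2, 6], [5, 7], [8]].
After inserting 3: P = [[1, 3], [2, 4], [5, 6], [7], [8]].

The final insertion tableau P = [[1, 3], [2, 4], [5, 6], [7], [8]] has shape [2, 2, 2, 1, 1].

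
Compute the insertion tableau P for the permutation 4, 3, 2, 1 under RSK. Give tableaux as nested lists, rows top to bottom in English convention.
P = [[1], [2], [3], [4]]

Insert 4: appended to row 1. P = [[4]].
Insert 3: 3 bumps 4 from row 1; 4 starts row 2. P = [[3], [4]].
Insert 2: 2 bumps 3 from row 1; 3 bumps 4 from row 2; 4 starts row 3. P = [[2], [3], [4]].
Insert 1: 1 bumps 2 from row 1; 2 bumps 3 from row 2; 3 bumps 4 from row 3; 4 starts row 4. P = [[1], [2], [3], [4]].

So P = [[1], [2], [3], [4]].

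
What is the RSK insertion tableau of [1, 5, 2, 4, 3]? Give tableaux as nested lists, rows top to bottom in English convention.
P = [[1, 2, 3], [4], [5]]

After inserting 1: P = [[1]].
After inserting 5: P = [[1, 5]].
After inserting 2: P = [[1, 2], [5]].
After inserting 4: P = [[1, 2, 4], [5]].
After inserting 3: P = [[1, 2, 3], [4], [5]].

So P = [[1, 2, 3], [4], [5]].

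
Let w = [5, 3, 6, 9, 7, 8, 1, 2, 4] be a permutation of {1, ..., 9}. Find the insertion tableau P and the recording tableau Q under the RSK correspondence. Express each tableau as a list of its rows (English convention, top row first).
P = [[1, 2, 4, 8], [3, 6, 7], [5, 9]], Q = [[1, 3, 4, 6], [2, 5, 9], [7, 8]]

Insert each entry of the permutation into P by Schensted row insertion, recording in Q the position of each new cell.

Insert 5: appended to row 1. P = [[5]], Q = [[1]].
Insert 3: 3 bumps 5 from row 1; 5 starts row 2. P = [[3], [5]], Q = [[1], [2]].
Insert 6: appended to row 1. P = [[3, 6], [5]], Q = [[1, 3], [2]].
Insert 9: appended to row 1. P = [[3, 6, 9], [5]], Q = [[1, 3, 4], [2]].
Insert 7: 7 bumps 9 from row 1; 9 appends to row 2. P = [[3, 6, 7], [5, 9]], Q = [[1, 3, 4], [2, 5]].
Insert 8: appended to row 1. P = [[3, 6, 7, 8], [5, 9]], Q = [[1, 3, 4, 6], [2, 5]].
Insert 1: 1 bumps 3 from row 1; 3 bumps 5 from row 2; 5 starts row 3. P = [[1, 6, 7, 8], [3, 9], [5]], Q = [[1, 3, 4, 6], [2, 5], [7]].
Insert 2: 2 bumps 6 from row 1; 6 bumps 9 from row 2; 9 appends to row 3. P = [[1, 2, 7, 8], [3, 6], [5, 9]], Q = [[1, 3, 4, 6], [2, 5], [7, 8]].
Insert 4: 4 bumps 7 from row 1; 7 appends to row 2. P = [[1, 2, 4, 8], [3, 6, 7], [5, 9]], Q = [[1, 3, 4, 6], [2, 5, 9], [7, 8]].

So P = [[1, 2, 4, 8], [3, 6, 7], [5, 9]], Q = [[1, 3, 4, 6], [2, 5, 9], [7, 8]].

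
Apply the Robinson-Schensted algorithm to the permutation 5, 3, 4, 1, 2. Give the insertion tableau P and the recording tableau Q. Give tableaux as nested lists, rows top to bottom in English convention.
P = [[1, 2], [3, 4], [5]], Q = [[1, 3], [2, 5], [4]]

Insert each entry of the permutation into P by Schensted row insertion, recording in Q the position of each new cell.

Insert 5: appended to row 1. P = [[5]].
Insert 3: 3 bumps 5 from row 1; 5 starts row 2. P = [[3], [5]].
Insert 4: appended to row 1. P = [[3, 4], [5]].
Insert 1: 1 bumps 3 from row 1; 3 bumps 5 from row 2; 5 starts row 3. P = [[1, 4], [3], [5]].
Insert 2: 2 bumps 4 from row 1; 4 appends to row 2. P = [[1, 2], [3, 4], [5]].

So P = [[1, 2], [3, 4], [5]], Q = [[1, 3], [2, 5], [4]].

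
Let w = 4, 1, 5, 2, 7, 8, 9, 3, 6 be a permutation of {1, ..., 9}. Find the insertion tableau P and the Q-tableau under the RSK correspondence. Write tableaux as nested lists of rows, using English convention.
Insert each entry of the permutation into P by Schensted row insertion, recording in Q the position of each new cell.

After inserting 4: P = [[4]].
After inserting 1: P = [[1], [4]].
After inserting 5: P = [[1, 5], [4]].
After inserting 2: P = [[1, 2], [4, 5]].
After inserting 7: P = [[1, 2, 7], [4, 5]].
After inserting 8: P = [[1, 2, 7, 8], [4, 5]].
After inserting 9: P = [[1, 2, 7, 8, 9], [4, 5]].
After inserting 3: P = [[1, 2, 3, 8, 9], [4, 5, 7]].
After inserting 6: P = [[1, 2, 3, 6, 9], [4, 5, 7, 8]].

So P = [[1, 2, 3, 6, 9], [4, 5, 7, 8]], Q = [[1, 3, 5, 6, 7], [2, 4, 8, 9]].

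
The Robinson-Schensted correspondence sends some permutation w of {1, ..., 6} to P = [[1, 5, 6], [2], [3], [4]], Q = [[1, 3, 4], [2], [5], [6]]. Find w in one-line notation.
4 3 5 6 2 1

Reverse the RSK construction: for i from n down to 1, find the cell of Q containing i, remove the entry at that cell from P, and reverse-bump it up through P; the value ejected from row 1 is w(i).

Step i=6: Q has 6 at row 4, column 1; remove 4 from row 4 of P and reverse-bump: 4 enters row 3 and ejects 3; 3 enters row 2 and ejects 2; 2 enters row 1 and ejects 1. So w(6) = 1. P is now [[2, 5, 6], [3], [4]].
Step i=5: Q has 5 at row 3, column 1; remove 4 from row 3 of P and reverse-bump: 4 enters row 2 and ejects 3; 3 enters row 1 and ejects 2. So w(5) = 2. P is now [[3, 5, 6], [4]].
Step i=4: Q has 4 at row 1, column 3; remove that cell from P, ejecting 6. So w(4) = 6. P is now [[3, 5], [4]].
Step i=3: Q has 3 at row 1, column 2; remove that cell from P, ejecting 5. So w(3) = 5. P is now [[3], [4]].
Step i=2: Q has 2 at row 2, column 1; remove 4 from row 2 of P and reverse-bump: 4 enters row 1 and ejects 3. So w(2) = 3. P is now [[4]].
Step i=1: Q has 1 at row 1, column 1; remove that cell from P, ejecting 4. So w(1) = 4. P is now [].

So w = 4 3 5 6 2 1.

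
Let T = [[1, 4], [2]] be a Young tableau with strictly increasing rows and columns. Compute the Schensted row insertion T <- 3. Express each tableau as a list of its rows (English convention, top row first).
[[1, 3], [2, 4]]

In row 1, 3 replaces 4 (the leftmost entry greater than 3); 4 is bumped to row 2. 4 is appended to row 2. The new tableau is [[1, 3], [2, 4]].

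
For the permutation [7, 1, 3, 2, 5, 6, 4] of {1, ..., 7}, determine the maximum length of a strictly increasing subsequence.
4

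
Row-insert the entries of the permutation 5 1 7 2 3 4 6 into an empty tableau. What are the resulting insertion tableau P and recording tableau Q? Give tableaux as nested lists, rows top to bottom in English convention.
P = [[1, 2, 3, 4, 6], [5, 7]], Q = [[1, 3, 5, 6, 7], [2, 4]]

Insert each entry of the permutation into P by Schensted row insertion, recording in Q the position of each new cell.

Insert 5: appended to row 1. P = [[5]].
Insert 1: 1 bumps 5 from row 1; 5 starts row 2. P = [[1], [5]].
Insert 7: appended to row 1. P = [[1, 7], [5]].
Insert 2: 2 bumps 7 from row 1; 7 appends to row 2. P = [[1, 2], [5, 7]].
Insert 3: appended to row 1. P = [[1, 2, 3], [5, 7]].
Insert 4: appended to row 1. P = [[1, 2, 3, 4], [5, 7]].
Insert 6: appended to row 1. P = [[1, 2, 3, 4, 6], [5, 7]].

So P = [[1, 2, 3, 4, 6], [5, 7]], Q = [[1, 3, 5, 6, 7], [2, 4]].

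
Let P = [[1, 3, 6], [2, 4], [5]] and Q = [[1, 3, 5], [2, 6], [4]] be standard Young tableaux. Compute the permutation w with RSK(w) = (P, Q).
5 2 4 1 6 3

Reverse RSK: for i = n, n-1, ..., 1, locate i in Q, remove the corresponding corner cell from P, and reverse-bump its entry up through P; the value ejected from row 1 is w(i).

So w = 5 2 4 1 6 3.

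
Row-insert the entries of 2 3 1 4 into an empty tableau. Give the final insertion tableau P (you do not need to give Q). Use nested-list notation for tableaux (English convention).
Insert 2: appended to row 1. P = [[2]].
Insert 3: appended to row 1. P = [[2, 3]].
Insert 1: 1 bumps 2 from row 1; 2 starts row 2. P = [[1, 3], [2]].
Insert 4: appended to row 1. P = [[1, 3, 4], [2]].

So P = [[1, 3, 4], [2]].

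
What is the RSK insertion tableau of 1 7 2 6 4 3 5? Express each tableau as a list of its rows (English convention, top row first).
P = [[1, 2, 3, 5], [4], [6], [7]]

Insert 1: appended to row 1. P = [[1]].
Insert 7: appended to row 1. P = [[1, 7]].
Insert 2: 2 bumps 7 from row 1; 7 starts row 2. P = [[1, 2], [7]].
Insert 6: appended to row 1. P = [[1, 2, 6], [7]].
Insert 4: 4 bumps 6 from row 1; 6 bumps 7 from row 2; 7 starts row 3. P = [[1, 2, 4], [6], [7]].
Insert 3: 3 bumps 4 from row 1; 4 bumps 6 from row 2; 6 bumps 7 from row 3; 7 starts row 4. P = [[1, 2, 3], [4], [6], [7]].
Insert 5: appended to row 1. P = [[1, 2, 3, 5], [4], [6], [7]].

So P = [[1, 2, 3, 5], [4], [6], [7]].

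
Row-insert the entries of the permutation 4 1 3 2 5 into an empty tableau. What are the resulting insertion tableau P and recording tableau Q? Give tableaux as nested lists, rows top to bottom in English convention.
P = [[1, 2, 5], [3], [4]], Q = [[1, 3, 5], [2], [4]]

Insert each entry of the permutation into P by Schensted row insertion, recording in Q the position of each new cell.

Insert 4: appended to row 1. P = [[4]].
Insert 1: 1 bumps 4 from row 1; 4 starts row 2. P = [[1], [4]].
Insert 3: appended to row 1. P = [[1, 3], [4]].
Insert 2: 2 bumps 3 from row 1; 3 bumps 4 from row 2; 4 starts row 3. P = [[1, 2], [3], [4]].
Insert 5: appended to row 1. P = [[1, 2, 5], [3], [4]].

So P = [[1, 2, 5], [3], [4]], Q = [[1, 3, 5], [2], [4]].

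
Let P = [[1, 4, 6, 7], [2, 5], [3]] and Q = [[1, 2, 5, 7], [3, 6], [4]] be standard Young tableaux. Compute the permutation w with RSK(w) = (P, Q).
Reverse the RSK construction: for i from n down to 1, find the cell of Q containing i, remove the entry at that cell from P, and reverse-bump it up through P; the value ejected from row 1 is w(i).

Step i=7: Q has 7 at row 1, column 4; remove that cell from P, ejecting 7. So w(7) = 7. P is now [[1, 4, 6], [2, 5], [3]].
Step i=6: Q has 6 at row 2, column 2; remove 5 from row 2 of P and reverse-bump: 5 enters row 1 and ejects 4. So w(6) = 4. P is now [[1, 5, 6], [2], [3]].
Step i=5: Q has 5 at row 1, column 3; remove that cell from P, ejecting 6. So w(5) = 6. P is now [[1, 5], [2], [3]].
Step i=4: Q has 4 at row 3, column 1; remove 3 from row 3 of P and reverse-bump: 3 enters row 2 and ejects 2; 2 enters row 1 and ejects 1. So w(4) = 1. P is now [[2, 5], [3]].
Step i=3: Q has 3 at row 2, column 1; remove 3 from row 2 of P and reverse-bump: 3 enters row 1 and ejects 2. So w(3) = 2. P is now [[3, 5]].
Step i=2: Q has 2 at row 1, column 2; remove that cell from P, ejecting 5. So w(2) = 5. P is now [[3]].
Step i=1: Q has 1 at row 1, column 1; remove that cell from P, ejecting 3. So w(1) = 3. P is now [].

So w = 3 5 2 1 6 4 7.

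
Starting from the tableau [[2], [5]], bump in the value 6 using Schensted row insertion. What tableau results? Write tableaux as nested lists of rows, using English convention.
6 is larger than every entry of row 1, so it is appended to row 1. The new tableau is [[2, 6], [5]].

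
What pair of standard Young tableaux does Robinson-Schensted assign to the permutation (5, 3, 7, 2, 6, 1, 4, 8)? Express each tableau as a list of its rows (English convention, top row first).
P = [[1, 4, 8], [2, 6], [3, 7], [5]], Q = [[1, 3, 8], [2, 5], [4, 7], [6]]

Insert each entry of the permutation into P by Schensted row insertion, recording in Q the position of each new cell.

Insert 5: appended to row 1. P = [[5]].
Insert 3: 3 bumps 5 from row 1; 5 starts row 2. P = [[3], [5]].
Insert 7: appended to row 1. P = [[3, 7], [5]].
Insert 2: 2 bumps 3 from row 1; 3 bumps 5 from row 2; 5 starts row 3. P = [[2, 7], [3], [5]].
Insert 6: 6 bumps 7 from row 1; 7 appends to row 2. P = [[2, 6], [3, 7], [5]].
Insert 1: 1 bumps 2 from row 1; 2 bumps 3 from row 2; 3 bumps 5 from row 3; 5 starts row 4. P = [[1, 6], [2, 7], [3], [5]].
Insert 4: 4 bumps 6 from row 1; 6 bumps 7 from row 2; 7 appends to row 3. P = [[1, 4], [2, 6], [3, 7], [5]].
Insert 8: appended to row 1. P = [[1, 4, 8], [2, 6], [3, 7], [5]].

So P = [[1, 4, 8], [2, 6], [3, 7], [5]], Q = [[1, 3, 8], [2, 5], [4, 7], [6]].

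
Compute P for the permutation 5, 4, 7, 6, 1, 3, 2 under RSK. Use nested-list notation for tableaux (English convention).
P = [[1, 2], [3, 6], [4, 7], [5]]

Insert 5: appended to row 1. P = [[5]].
Insert 4: 4 bumps 5 from row 1; 5 starts row 2. P = [[4], [5]].
Insert 7: appended to row 1. P = [[4, 7], [5]].
Insert 6: 6 bumps 7 from row 1; 7 appends to row 2. P = [[4, 6], [5, 7]].
Insert 1: 1 bumps 4 from row 1; 4 bumps 5 from row 2; 5 starts row 3. P = [[1, 6], [4, 7], [5]].
Insert 3: 3 bumps 6 from row 1; 6 bumps 7 from row 2; 7 appends to row 3. P = [[1, 3], [4, 6], [5, 7]].
Insert 2: 2 bumps 3 from row 1; 3 bumps 4 from row 2; 4 bumps 5 from row 3; 5 starts row 4. P = [[1, 2], [3, 6], [4, 7], [5]].

So P = [[1, 2], [3, 6], [4, 7], [5]].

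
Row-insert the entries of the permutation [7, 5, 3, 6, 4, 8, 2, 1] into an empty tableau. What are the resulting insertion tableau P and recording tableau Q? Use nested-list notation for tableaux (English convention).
P = [[1, 4, 8], [2, 6], [3], [5], [7]], Q = [[1, 4, 6], [2, 5], [3], [7], [8]]

Insert each entry of the permutation into P by Schensted row insertion, recording in Q the position of each new cell.

Insert 7: appended to row 1. P = [[7]], Q = [[1]].
Insert 5: 5 bumps 7 from row 1; 7 starts row 2. P = [[5], [7]], Q = [[1], [2]].
Insert 3: 3 bumps 5 from row 1; 5 bumps 7 from row 2; 7 starts row 3. P = [[3], [5], [7]], Q = [[1], [2], [3]].
Insert 6: appended to row 1. P = [[3, 6], [5], [7]], Q = [[1, 4], [2], [3]].
Insert 4: 4 bumps 6 from row 1; 6 appends to row 2. P = [[3, 4], [5, 6], [7]], Q = [[1, 4], [2, 5], [3]].
Insert 8: appended to row 1. P = [[3, 4, 8], [5, 6], [7]], Q = [[1, 4, 6], [2, 5], [3]].
Insert 2: 2 bumps 3 from row 1; 3 bumps 5 from row 2; 5 bumps 7 from row 3; 7 starts row 4. P = [[2, 4, 8], [3, 6], [5], [7]], Q = [[1, 4, 6], [2, 5], [3], [7]].
Insert 1: 1 bumps 2 from row 1; 2 bumps 3 from row 2; 3 bumps 5 from row 3; 5 bumps 7 from row 4; 7 starts row 5. P = [[1, 4, 8], [2, 6], [3], [5], [7]], Q = [[1, 4, 6], [2, 5], [3], [7], [8]].

So P = [[1, 4, 8], [2, 6], [3], [5], [7]], Q = [[1, 4, 6], [2, 5], [3], [7], [8]].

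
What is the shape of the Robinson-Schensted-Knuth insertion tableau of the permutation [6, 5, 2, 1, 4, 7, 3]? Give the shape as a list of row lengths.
[3, 2, 1, 1]

Row-insert each entry into an empty tableau.

After inserting 6: P = [[6]].
After inserting 5: P = [[5], [6]].
After inserting 2: P = [[2], [5], [6]].
After inserting 1: P = [[1], [2], [5], [6]].
After inserting 4: P = [[1, 4], [2], [5], [6]].
After inserting 7: P = [[1, 4, 7], [2], [5], [6]].
After inserting 3: P = [[1, 3, 7], [2, 4], [5], [6]].

The final insertion tableau P = [[1, 3, 7], [2, 4], [5], [6]] has shape [3, 2, 1, 1].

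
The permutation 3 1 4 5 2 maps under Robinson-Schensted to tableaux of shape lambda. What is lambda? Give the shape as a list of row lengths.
[3, 2]

RSK row insertion gives P = [[1, 2, 5], [3, 4]], which has shape [3, 2].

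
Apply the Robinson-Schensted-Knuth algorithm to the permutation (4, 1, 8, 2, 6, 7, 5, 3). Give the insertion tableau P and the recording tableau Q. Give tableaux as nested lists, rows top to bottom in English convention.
P = [[1, 2, 3, 7], [4, 5], [6], [8]], Q = [[1, 3, 5, 6], [2, 4], [7], [8]]

Insert each entry of the permutation into P by Schensted row insertion, recording in Q the position of each new cell.

Insert 4: appended to row 1. P = [[4]].
Insert 1: 1 bumps 4 from row 1; 4 starts row 2. P = [[1], [4]].
Insert 8: appended to row 1. P = [[1, 8], [4]].
Insert 2: 2 bumps 8 from row 1; 8 appends to row 2. P = [[1, 2], [4, 8]].
Insert 6: appended to row 1. P = [[1, 2, 6], [4, 8]].
Insert 7: appended to row 1. P = [[1, 2, 6, 7], [4, 8]].
Insert 5: 5 bumps 6 from row 1; 6 bumps 8 from row 2; 8 starts row 3. P = [[1, 2, 5, 7], [4, 6], [8]].
Insert 3: 3 bumps 5 from row 1; 5 bumps 6 from row 2; 6 bumps 8 from row 3; 8 starts row 4. P = [[1, 2, 3, 7], [4, 5], [6], [8]].

So P = [[1, 2, 3, 7], [4, 5], [6], [8]], Q = [[1, 3, 5, 6], [2, 4], [7], [8]].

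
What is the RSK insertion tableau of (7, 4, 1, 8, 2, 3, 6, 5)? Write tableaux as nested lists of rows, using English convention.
P = [[1, 2, 3, 5], [4, 6], [7, 8]]

Insert 7: appended to row 1. P = [[7]].
Insert 4: 4 bumps 7 from row 1; 7 starts row 2. P = [[4], [7]].
Insert 1: 1 bumps 4 from row 1; 4 bumps 7 from row 2; 7 starts row 3. P = [[1], [4], [7]].
Insert 8: appended to row 1. P = [[1, 8], [4], [7]].
Insert 2: 2 bumps 8 from row 1; 8 appends to row 2. P = [[1, 2], [4, 8], [7]].
Insert 3: appended to row 1. P = [[1, 2, 3], [4, 8], [7]].
Insert 6: appended to row 1. P = [[1, 2, 3, 6], [4, 8], [7]].
Insert 5: 5 bumps 6 from row 1; 6 bumps 8 from row 2; 8 appends to row 3. P = [[1, 2, 3, 5], [4, 6], [7, 8]].

So P = [[1, 2, 3, 5], [4, 6], [7, 8]].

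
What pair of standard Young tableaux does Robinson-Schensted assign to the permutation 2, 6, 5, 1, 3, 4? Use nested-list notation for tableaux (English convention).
Insert each entry of the permutation into P by Schensted row insertion, recording in Q the position of each new cell.

Insert 2: appended to row 1. P = [[2]].
Insert 6: appended to row 1. P = [[2, 6]].
Insert 5: 5 bumps 6 from row 1; 6 starts row 2. P = [[2, 5], [6]].
Insert 1: 1 bumps 2 from row 1; 2 bumps 6 from row 2; 6 starts row 3. P = [[1, 5], [2], [6]].
Insert 3: 3 bumps 5 from row 1; 5 appends to row 2. P = [[1, 3], [2, 5], [6]].
Insert 4: appended to row 1. P = [[1, 3, 4], [2, 5], [6]].

So P = [[1, 3, 4], [2, 5], [6]], Q = [[1, 2, 6], [3, 5], [4]].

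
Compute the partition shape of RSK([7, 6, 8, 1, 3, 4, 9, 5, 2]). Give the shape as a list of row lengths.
[4, 3, 1, 1]

Row-insert each entry into an empty tableau.

After inserting 7: P = [[7]].
After inserting 6: P = [[6], [7]].
After inserting 8: P = [[6, 8], [7]].
After inserting 1: P = [[1, 8], [6], [7]].
After inserting 3: P = [[1, 3], [6, 8], [7]].
After inserting 4: P = [[1, 3, 4], [6, 8], [7]].
After inserting 9: P = [[1, 3, 4, 9], [6, 8], [7]].
After inserting 5: P = [[1, 3, 4, 5], [6, 8, 9], [7]].
After inserting 2: P = [[1, 2, 4, 5], [3, 8, 9], [6], [7]].

The final insertion tableau P = [[1, 2, 4, 5], [3, 8, 9], [6], [7]] has shape [4, 3, 1, 1].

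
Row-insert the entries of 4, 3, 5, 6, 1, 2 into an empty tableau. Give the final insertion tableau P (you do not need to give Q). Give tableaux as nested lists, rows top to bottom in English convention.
P = [[1, 2, 6], [3, 5], [4]]

Insert 4: appended to row 1. P = [[4]].
Insert 3: 3 bumps 4 from row 1; 4 starts row 2. P = [[3], [4]].
Insert 5: appended to row 1. P = [[3, 5], [4]].
Insert 6: appended to row 1. P = [[3, 5, 6], [4]].
Insert 1: 1 bumps 3 from row 1; 3 bumps 4 from row 2; 4 starts row 3. P = [[1, 5, 6], [3], [4]].
Insert 2: 2 bumps 5 from row 1; 5 appends to row 2. P = [[1, 2, 6], [3, 5], [4]].

So P = [[1, 2, 6], [3, 5], [4]].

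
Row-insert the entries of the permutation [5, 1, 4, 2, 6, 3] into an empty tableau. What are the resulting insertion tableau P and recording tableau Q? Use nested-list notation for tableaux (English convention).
Insert each entry of the permutation into P by Schensted row insertion, recording in Q the position of each new cell.

After inserting 5: P = [[5]].
After inserting 1: P = [[1], [5]].
After inserting 4: P = [[1, 4], [5]].
After inserting 2: P = [[1, 2], [4], [5]].
After inserting 6: P = [[1, 2, 6], [4], [5]].
After inserting 3: P = [[1, 2, 3], [4, 6], [5]].

So P = [[1, 2, 3], [4, 6], [5]], Q = [[1, 3, 5], [2, 6], [4]].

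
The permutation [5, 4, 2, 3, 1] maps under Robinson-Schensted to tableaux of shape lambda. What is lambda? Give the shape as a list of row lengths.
[2, 1, 1, 1]

Row-insert each entry into an empty tableau.

After inserting 5: P = [[5]].
After inserting 4: P = [[4], [5]].
After inserting 2: P = [[2], [4], [5]].
After inserting 3: P = [[2, 3], [4], [5]].
After inserting 1: P = [[1, 3], [2], [4], [5]].

The final insertion tableau P = [[1, 3], [2], [4], [5]] has shape [2, 1, 1, 1].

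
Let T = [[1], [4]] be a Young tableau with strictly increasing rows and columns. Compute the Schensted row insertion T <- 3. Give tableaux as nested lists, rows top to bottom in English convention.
3 is larger than every entry of row 1, so it is appended to row 1. The new tableau is [[1, 3], [4]].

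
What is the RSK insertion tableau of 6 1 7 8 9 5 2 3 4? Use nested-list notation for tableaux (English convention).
Insert 6: appended to row 1. P = [[6]].
Insert 1: 1 bumps 6 from row 1; 6 starts row 2. P = [[1], [6]].
Insert 7: appended to row 1. P = [[1, 7], [6]].
Insert 8: appended to row 1. P = [[1, 7, 8], [6]].
Insert 9: appended to row 1. P = [[1, 7, 8, 9], [6]].
Insert 5: 5 bumps 7 from row 1; 7 appends to row 2. P = [[1, 5, 8, 9], [6, 7]].
Insert 2: 2 bumps 5 from row 1; 5 bumps 6 from row 2; 6 starts row 3. P = [[1, 2, 8, 9], [5, 7], [6]].
Insert 3: 3 bumps 8 from row 1; 8 appends to row 2. P = [[1, 2, 3, 9], [5, 7, 8], [6]].
Insert 4: 4 bumps 9 from row 1; 9 appends to row 2. P = [[1, 2, 3, 4], [5, 7, 8, 9], [6]].

So P = [[1, 2, 3, 4], [5, 7, 8, 9], [6]].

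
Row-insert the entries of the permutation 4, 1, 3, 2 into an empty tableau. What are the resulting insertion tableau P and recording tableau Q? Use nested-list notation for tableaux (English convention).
P = [[1, 2], [3], [4]], Q = [[1, 3], [2], [4]]

Insert each entry of the permutation into P by Schensted row insertion, recording in Q the position of each new cell.

Insert 4: appended to row 1. P = [[4]].
Insert 1: 1 bumps 4 from row 1; 4 starts row 2. P = [[1], [4]].
Insert 3: appended to row 1. P = [[1, 3], [4]].
Insert 2: 2 bumps 3 from row 1; 3 bumps 4 from row 2; 4 starts row 3. P = [[1, 2], [3], [4]].

So P = [[1, 2], [3], [4]], Q = [[1, 3], [2], [4]].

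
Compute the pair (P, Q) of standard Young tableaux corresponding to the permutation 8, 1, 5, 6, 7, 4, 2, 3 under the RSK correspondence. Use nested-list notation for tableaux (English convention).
P = [[1, 2, 3, 7], [4, 6], [5], [8]], Q = [[1, 3, 4, 5], [2, 8], [6], [7]]

Insert each entry of the permutation into P by Schensted row insertion, recording in Q the position of each new cell.

Insert 8: appended to row 1. P = [[8]], Q = [[1]].
Insert 1: 1 bumps 8 from row 1; 8 starts row 2. P = [[1], [8]], Q = [[1], [2]].
Insert 5: appended to row 1. P = [[1, 5], [8]], Q = [[1, 3], [2]].
Insert 6: appended to row 1. P = [[1, 5, 6], [8]], Q = [[1, 3, 4], [2]].
Insert 7: appended to row 1. P = [[1, 5, 6, 7], [8]], Q = [[1, 3, 4, 5], [2]].
Insert 4: 4 bumps 5 from row 1; 5 bumps 8 from row 2; 8 starts row 3. P = [[1, 4, 6, 7], [5], [8]], Q = [[1, 3, 4, 5], [2], [6]].
Insert 2: 2 bumps 4 from row 1; 4 bumps 5 from row 2; 5 bumps 8 from row 3; 8 starts row 4. P = [[1, 2, 6, 7], [4], [5], [8]], Q = [[1, 3, 4, 5], [2], [6], [7]].
Insert 3: 3 bumps 6 from row 1; 6 appends to row 2. P = [[1, 2, 3, 7], [4, 6], [5], [8]], Q = [[1, 3, 4, 5], [2, 8], [6], [7]].

So P = [[1, 2, 3, 7], [4, 6], [5], [8]], Q = [[1, 3, 4, 5], [2, 8], [6], [7]].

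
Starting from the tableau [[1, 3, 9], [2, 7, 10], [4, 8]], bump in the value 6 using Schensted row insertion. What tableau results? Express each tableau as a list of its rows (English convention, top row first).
[[1, 3, 6], [2, 7, 9], [4, 8, 10]]

In row 1, 6 replaces 9 (the leftmost entry greater than 6); 9 is bumped to row 2. In row 2, 9 replaces 10 (the leftmost entry greater than 9); 10 is bumped to row 3. 10 is appended to row 3. The new tableau is [[1, 3, 6], [2, 7, 9], [4, 8, 10]].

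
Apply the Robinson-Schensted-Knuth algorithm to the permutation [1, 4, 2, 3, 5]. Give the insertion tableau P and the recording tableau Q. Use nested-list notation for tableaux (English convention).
Insert each entry of the permutation into P by Schensted row insertion, recording in Q the position of each new cell.

Insert 1: appended to row 1. P = [[1]].
Insert 4: appended to row 1. P = [[1, 4]].
Insert 2: 2 bumps 4 from row 1; 4 starts row 2. P = [[1, 2], [4]].
Insert 3: appended to row 1. P = [[1, 2, 3], [4]].
Insert 5: appended to row 1. P = [[1, 2, 3, 5], [4]].

So P = [[1, 2, 3, 5], [4]], Q = [[1, 2, 4, 5], [3]].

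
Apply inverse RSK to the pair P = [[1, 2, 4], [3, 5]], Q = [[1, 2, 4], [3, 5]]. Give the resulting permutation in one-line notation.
Reverse the RSK construction: for i from n down to 1, find the cell of Q containing i, remove the entry at that cell from P, and reverse-bump it up through P; the value ejected from row 1 is w(i).

Step i=5: Q has 5 at row 2, column 2; remove 5 from row 2 of P and reverse-bump: 5 enters row 1 and ejects 4. So w(5) = 4. P is now [[1, 2, 5], [3]].
Step i=4: Q has 4 at row 1, column 3; remove that cell from P, ejecting 5. So w(4) = 5. P is now [[1, 2], [3]].
Step i=3: Q has 3 at row 2, column 1; remove 3 from row 2 of P and reverse-bump: 3 enters row 1 and ejects 2. So w(3) = 2. P is now [[1, 3]].
Step i=2: Q has 2 at row 1, column 2; remove that cell from P, ejecting 3. So w(2) = 3. P is now [[1]].
Step i=1: Q has 1 at row 1, column 1; remove that cell from P, ejecting 1. So w(1) = 1. P is now [].

So w = 1 3 2 5 4.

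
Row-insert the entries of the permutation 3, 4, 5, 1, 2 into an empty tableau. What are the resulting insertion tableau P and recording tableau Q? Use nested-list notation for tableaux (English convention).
Insert each entry of the permutation into P by Schensted row insertion, recording in Q the position of each new cell.

Insert 3: appended to row 1. P = [[3]].
Insert 4: appended to row 1. P = [[3, 4]].
Insert 5: appended to row 1. P = [[3, 4, 5]].
Insert 1: 1 bumps 3 from row 1; 3 starts row 2. P = [[1, 4, 5], [3]].
Insert 2: 2 bumps 4 from row 1; 4 appends to row 2. P = [[1, 2, 5], [3, 4]].

So P = [[1, 2, 5], [3, 4]], Q = [[1, 2, 3], [4, 5]].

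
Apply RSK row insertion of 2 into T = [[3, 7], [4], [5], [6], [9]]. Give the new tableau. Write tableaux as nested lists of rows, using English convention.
[[2, 7], [3], [4], [5], [6], [9]]

In row 1, 2 replaces 3 (the leftmost entry greater than 2); 3 is bumped to row 2. In row 2, 3 replaces 4 (the leftmost entry greater than 3); 4 is bumped to row 3. In row 3, 4 replaces 5 (the leftmost entry greater than 4); 5 is bumped to row 4. In row 4, 5 replaces 6 (the leftmost entry greater than 5); 6 is bumped to row 5. In row 5, 6 replaces 9 (the leftmost entry greater than 6); 9 is bumped to row 6. 9 starts a new row 6. The new tableau is [[2, 7], [3], [4], [5], [6], [9]].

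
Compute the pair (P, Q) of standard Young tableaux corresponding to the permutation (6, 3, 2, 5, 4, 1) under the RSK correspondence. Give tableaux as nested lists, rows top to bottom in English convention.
P = [[1, 4], [2, 5], [3], [6]], Q = [[1, 4], [2, 5], [3], [6]]

Insert each entry of the permutation into P by Schensted row insertion, recording in Q the position of each new cell.

Insert 6: appended to row 1. P = [[6]].
Insert 3: 3 bumps 6 from row 1; 6 starts row 2. P = [[3], [6]].
Insert 2: 2 bumps 3 from row 1; 3 bumps 6 from row 2; 6 starts row 3. P = [[2], [3], [6]].
Insert 5: appended to row 1. P = [[2, 5], [3], [6]].
Insert 4: 4 bumps 5 from row 1; 5 appends to row 2. P = [[2, 4], [3, 5], [6]].
Insert 1: 1 bumps 2 from row 1; 2 bumps 3 from row 2; 3 bumps 6 from row 3; 6 starts row 4. P = [[1, 4], [2, 5], [3], [6]].

So P = [[1, 4], [2, 5], [3], [6]], Q = [[1, 4], [2, 5], [3], [6]].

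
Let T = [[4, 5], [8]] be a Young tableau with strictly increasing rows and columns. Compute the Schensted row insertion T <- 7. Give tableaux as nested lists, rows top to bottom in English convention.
[[4, 5, 7], [8]]

7 is larger than every entry of row 1, so it is appended to row 1. The new tableau is [[4, 5, 7], [8]].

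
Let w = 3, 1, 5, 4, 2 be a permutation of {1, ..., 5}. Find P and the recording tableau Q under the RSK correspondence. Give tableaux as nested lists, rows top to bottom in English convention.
P = [[1, 2], [3, 4], [5]], Q = [[1, 3], [2, 4], [5]]

Insert each entry of the permutation into P by Schensted row insertion, recording in Q the position of each new cell.

After inserting 3: P = [[3]].
After inserting 1: P = [[1], [3]].
After inserting 5: P = [[1, 5], [3]].
After inserting 4: P = [[1, 4], [3, 5]].
After inserting 2: P = [[1, 2], [3, 4], [5]].

So P = [[1, 2], [3, 4], [5]], Q = [[1, 3], [2, 4], [5]].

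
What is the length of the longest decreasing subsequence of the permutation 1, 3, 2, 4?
2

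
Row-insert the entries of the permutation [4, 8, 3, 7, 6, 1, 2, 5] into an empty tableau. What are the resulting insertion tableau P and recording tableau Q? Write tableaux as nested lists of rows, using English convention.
P = [[1, 2, 5], [3, 6], [4, 7], [8]], Q = [[1, 2, 8], [3, 4], [5, 7], [6]]

Insert each entry of the permutation into P by Schensted row insertion, recording in Q the position of each new cell.

Insert 4: appended to row 1. P = [[4]].
Insert 8: appended to row 1. P = [[4, 8]].
Insert 3: 3 bumps 4 from row 1; 4 starts row 2. P = [[3, 8], [4]].
Insert 7: 7 bumps 8 from row 1; 8 appends to row 2. P = [[3, 7], [4, 8]].
Insert 6: 6 bumps 7 from row 1; 7 bumps 8 from row 2; 8 starts row 3. P = [[3, 6], [4, 7], [8]].
Insert 1: 1 bumps 3 from row 1; 3 bumps 4 from row 2; 4 bumps 8 from row 3; 8 starts row 4. P = [[1, 6], [3, 7], [4], [8]].
Insert 2: 2 bumps 6 from row 1; 6 bumps 7 from row 2; 7 appends to row 3. P = [[1, 2], [3, 6], [4, 7], [8]].
Insert 5: appended to row 1. P = [[1, 2, 5], [3, 6], [4, 7], [8]].

So P = [[1, 2, 5], [3, 6], [4, 7], [8]], Q = [[1, 2, 8], [3, 4], [5, 7], [6]].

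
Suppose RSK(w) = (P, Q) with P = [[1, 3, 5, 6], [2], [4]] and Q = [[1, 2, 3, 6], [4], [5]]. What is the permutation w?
Reverse the RSK construction: for i from n down to 1, find the cell of Q containing i, remove the entry at that cell from P, and reverse-bump it up through P; the value ejected from row 1 is w(i).

Step i=6: Q has 6 at row 1, column 4; remove that cell from P, ejecting 6. So w(6) = 6. P is now [[1, 3, 5], [2], [4]].
Step i=5: Q has 5 at row 3, column 1; remove 4 from row 3 of P and reverse-bump: 4 enters row 2 and ejects 2; 2 enters row 1 and ejects 1. So w(5) = 1. P is now [[2, 3, 5], [4]].
Step i=4: Q has 4 at row 2, column 1; remove 4 from row 2 of P and reverse-bump: 4 enters row 1 and ejects 3. So w(4) = 3. P is now [[2, 4, 5]].
Step i=3: Q has 3 at row 1, column 3; remove that cell from P, ejecting 5. So w(3) = 5. P is now [[2, 4]].
Step i=2: Q has 2 at row 1, column 2; remove that cell from P, ejecting 4. So w(2) = 4. P is now [[2]].
Step i=1: Q has 1 at row 1, column 1; remove that cell from P, ejecting 2. So w(1) = 2. P is now [].

So w = 2 4 5 3 1 6.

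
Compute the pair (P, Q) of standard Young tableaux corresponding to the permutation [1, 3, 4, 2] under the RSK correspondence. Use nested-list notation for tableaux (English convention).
P = [[1, 2, 4], [3]], Q = [[1, 2, 3], [4]]

Insert each entry of the permutation into P by Schensted row insertion, recording in Q the position of each new cell.

After inserting 1: P = [[1]].
After inserting 3: P = [[1, 3]].
After inserting 4: P = [[1, 3, 4]].
After inserting 2: P = [[1, 2, 4], [3]].

So P = [[1, 2, 4], [3]], Q = [[1, 2, 3], [4]].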